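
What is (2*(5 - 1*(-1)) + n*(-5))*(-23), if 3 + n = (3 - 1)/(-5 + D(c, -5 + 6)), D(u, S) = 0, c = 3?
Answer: -667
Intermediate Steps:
n = -17/5 (n = -3 + (3 - 1)/(-5 + 0) = -3 + 2/(-5) = -3 + 2*(-1/5) = -3 - 2/5 = -17/5 ≈ -3.4000)
(2*(5 - 1*(-1)) + n*(-5))*(-23) = (2*(5 - 1*(-1)) - 17/5*(-5))*(-23) = (2*(5 + 1) + 17)*(-23) = (2*6 + 17)*(-23) = (12 + 17)*(-23) = 29*(-23) = -667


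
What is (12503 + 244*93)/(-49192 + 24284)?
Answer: -35195/24908 ≈ -1.4130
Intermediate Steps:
(12503 + 244*93)/(-49192 + 24284) = (12503 + 22692)/(-24908) = 35195*(-1/24908) = -35195/24908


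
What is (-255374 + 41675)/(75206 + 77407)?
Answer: -71233/50871 ≈ -1.4003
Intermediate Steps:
(-255374 + 41675)/(75206 + 77407) = -213699/152613 = -213699*1/152613 = -71233/50871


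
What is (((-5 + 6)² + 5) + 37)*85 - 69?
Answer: 3586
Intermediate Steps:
(((-5 + 6)² + 5) + 37)*85 - 69 = ((1² + 5) + 37)*85 - 69 = ((1 + 5) + 37)*85 - 69 = (6 + 37)*85 - 69 = 43*85 - 69 = 3655 - 69 = 3586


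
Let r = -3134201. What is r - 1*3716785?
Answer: -6850986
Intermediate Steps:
r - 1*3716785 = -3134201 - 1*3716785 = -3134201 - 3716785 = -6850986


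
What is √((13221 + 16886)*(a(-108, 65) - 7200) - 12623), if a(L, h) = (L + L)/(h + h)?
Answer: I*√916119623315/65 ≈ 14725.0*I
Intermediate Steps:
a(L, h) = L/h (a(L, h) = (2*L)/((2*h)) = (2*L)*(1/(2*h)) = L/h)
√((13221 + 16886)*(a(-108, 65) - 7200) - 12623) = √((13221 + 16886)*(-108/65 - 7200) - 12623) = √(30107*(-108*1/65 - 7200) - 12623) = √(30107*(-108/65 - 7200) - 12623) = √(30107*(-468108/65) - 12623) = √(-14093327556/65 - 12623) = √(-14094148051/65) = I*√916119623315/65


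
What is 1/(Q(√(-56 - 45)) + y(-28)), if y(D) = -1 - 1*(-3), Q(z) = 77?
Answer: 1/79 ≈ 0.012658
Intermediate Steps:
y(D) = 2 (y(D) = -1 + 3 = 2)
1/(Q(√(-56 - 45)) + y(-28)) = 1/(77 + 2) = 1/79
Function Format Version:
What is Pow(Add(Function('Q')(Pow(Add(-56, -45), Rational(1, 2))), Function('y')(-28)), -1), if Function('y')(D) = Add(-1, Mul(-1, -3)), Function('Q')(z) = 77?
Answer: Rational(1, 79) ≈ 0.012658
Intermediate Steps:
Function('y')(D) = 2 (Function('y')(D) = Add(-1, 3) = 2)
Pow(Add(Function('Q')(Pow(Add(-56, -45), Rational(1, 2))), Function('y')(-28)), -1) = Pow(Add(77, 2), -1) = Pow(79, -1) = Rational(1, 79)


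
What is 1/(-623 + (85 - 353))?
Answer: -1/891 ≈ -0.0011223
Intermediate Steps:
1/(-623 + (85 - 353)) = 1/(-623 - 268) = 1/(-891) = -1/891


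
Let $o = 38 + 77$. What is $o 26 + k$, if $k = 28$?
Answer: $3018$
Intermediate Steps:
$o = 115$
$o 26 + k = 115 \cdot 26 + 28 = 2990 + 28 = 3018$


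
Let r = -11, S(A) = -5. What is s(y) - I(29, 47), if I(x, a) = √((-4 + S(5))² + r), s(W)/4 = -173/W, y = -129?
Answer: 692/129 - √70 ≈ -3.0023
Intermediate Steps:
s(W) = -692/W (s(W) = 4*(-173/W) = -692/W)
I(x, a) = √70 (I(x, a) = √((-4 - 5)² - 11) = √((-9)² - 11) = √(81 - 11) = √70)
s(y) - I(29, 47) = -692/(-129) - √70 = -692*(-1/129) - √70 = 692/129 - √70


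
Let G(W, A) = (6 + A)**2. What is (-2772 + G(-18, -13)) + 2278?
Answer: -445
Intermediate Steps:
(-2772 + G(-18, -13)) + 2278 = (-2772 + (6 - 13)**2) + 2278 = (-2772 + (-7)**2) + 2278 = (-2772 + 49) + 2278 = -2723 + 2278 = -445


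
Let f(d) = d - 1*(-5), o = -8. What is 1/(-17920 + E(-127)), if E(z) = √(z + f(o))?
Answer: -1792/32112653 - I*√130/321126530 ≈ -5.5804e-5 - 3.5505e-8*I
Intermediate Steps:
f(d) = 5 + d (f(d) = d + 5 = 5 + d)
E(z) = √(-3 + z) (E(z) = √(z + (5 - 8)) = √(z - 3) = √(-3 + z))
1/(-17920 + E(-127)) = 1/(-17920 + √(-3 - 127)) = 1/(-17920 + √(-130)) = 1/(-17920 + I*√130)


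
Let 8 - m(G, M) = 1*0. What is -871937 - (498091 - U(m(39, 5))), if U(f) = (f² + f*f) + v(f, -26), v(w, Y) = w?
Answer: -1369892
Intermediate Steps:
m(G, M) = 8 (m(G, M) = 8 - 0 = 8 - 1*0 = 8 + 0 = 8)
U(f) = f + 2*f² (U(f) = (f² + f*f) + f = (f² + f²) + f = 2*f² + f = f + 2*f²)
-871937 - (498091 - U(m(39, 5))) = -871937 - (498091 - 8*(1 + 2*8)) = -871937 - (498091 - 8*(1 + 16)) = -871937 - (498091 - 8*17) = -871937 - (498091 - 1*136) = -871937 - (498091 - 136) = -871937 - 1*497955 = -871937 - 497955 = -1369892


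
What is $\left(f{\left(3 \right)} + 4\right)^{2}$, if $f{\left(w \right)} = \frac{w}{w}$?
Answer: $25$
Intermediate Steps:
$f{\left(w \right)} = 1$
$\left(f{\left(3 \right)} + 4\right)^{2} = \left(1 + 4\right)^{2} = 5^{2} = 25$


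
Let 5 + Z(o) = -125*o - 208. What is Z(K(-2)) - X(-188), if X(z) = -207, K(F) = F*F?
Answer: -506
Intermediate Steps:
K(F) = F**2
Z(o) = -213 - 125*o (Z(o) = -5 + (-125*o - 208) = -5 + (-208 - 125*o) = -213 - 125*o)
Z(K(-2)) - X(-188) = (-213 - 125*(-2)**2) - 1*(-207) = (-213 - 125*4) + 207 = (-213 - 500) + 207 = -713 + 207 = -506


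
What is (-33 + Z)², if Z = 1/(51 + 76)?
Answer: 17556100/16129 ≈ 1088.5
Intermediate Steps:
Z = 1/127 ≈ 0.0078740
(-33 + Z)² = (-33 + 1/127)² = (-4190/127)² = 17556100/16129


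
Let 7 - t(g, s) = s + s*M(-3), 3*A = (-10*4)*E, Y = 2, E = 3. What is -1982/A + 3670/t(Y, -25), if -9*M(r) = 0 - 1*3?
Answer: 340111/2420 ≈ 140.54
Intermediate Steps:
M(r) = ⅓ (M(r) = -(0 - 1*3)/9 = -(0 - 3)/9 = -⅑*(-3) = ⅓)
A = -40 (A = (-10*4*3)/3 = (-40*3)/3 = (⅓)*(-120) = -40)
t(g, s) = 7 - 4*s/3 (t(g, s) = 7 - (s + s*(⅓)) = 7 - (s + s/3) = 7 - 4*s/3)
-1982/A + 3670/t(Y, -25) = -1982/(-40) + 3670/(7 - 4/3*(-25)) = -1982*(-1/40) + 3670/(7 + 100/3) = 991/20 + 3670/(121/3) = 991/20 + 3670*(3/121) = 991/20 + 11010/121 = 340111/2420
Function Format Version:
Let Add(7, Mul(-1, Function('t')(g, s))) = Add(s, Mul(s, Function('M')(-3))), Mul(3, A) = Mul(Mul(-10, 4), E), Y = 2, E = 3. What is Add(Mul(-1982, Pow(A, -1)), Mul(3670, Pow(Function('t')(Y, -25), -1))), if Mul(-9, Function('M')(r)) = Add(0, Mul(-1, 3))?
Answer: Rational(340111, 2420) ≈ 140.54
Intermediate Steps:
Function('M')(r) = Rational(1, 3) (Function('M')(r) = Mul(Rational(-1, 9), Add(0, Mul(-1, 3))) = Mul(Rational(-1, 9), Add(0, -3)) = Mul(Rational(-1, 9), -3) = Rational(1, 3))
A = -40 (A = Mul(Rational(1, 3), Mul(Mul(-10, 4), 3)) = Mul(Rational(1, 3), Mul(-40, 3)) = Mul(Rational(1, 3), -120) = -40)
Function('t')(g, s) = Add(7, Mul(Rational(-4, 3), s)) (Function('t')(g, s) = Add(7, Mul(-1, Add(s, Mul(s, Rational(1, 3))))) = Add(7, Mul(-1, Add(s, Mul(Rational(1, 3), s)))) = Add(7, Mul(-1, Mul(Rational(4, 3), s))) = Add(7, Mul(Rational(-4, 3), s)))
Add(Mul(-1982, Pow(A, -1)), Mul(3670, Pow(Function('t')(Y, -25), -1))) = Add(Mul(-1982, Pow(-40, -1)), Mul(3670, Pow(Add(7, Mul(Rational(-4, 3), -25)), -1))) = Add(Mul(-1982, Rational(-1, 40)), Mul(3670, Pow(Add(7, Rational(100, 3)), -1))) = Add(Rational(991, 20), Mul(3670, Pow(Rational(121, 3), -1))) = Add(Rational(991, 20), Mul(3670, Rational(3, 121))) = Add(Rational(991, 20), Rational(11010, 121)) = Rational(340111, 2420)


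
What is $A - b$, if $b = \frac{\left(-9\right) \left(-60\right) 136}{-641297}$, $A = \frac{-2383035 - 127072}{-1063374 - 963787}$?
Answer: $\frac{1758598792619}{1300012267817} \approx 1.3528$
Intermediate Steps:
$A = \frac{2510107}{2027161}$ ($A = - \frac{2510107}{-2027161} = \left(-2510107\right) \left(- \frac{1}{2027161}\right) = \frac{2510107}{2027161} \approx 1.2382$)
$b = - \frac{73440}{641297}$ ($b = 540 \cdot 136 \left(- \frac{1}{641297}\right) = 73440 \left(- \frac{1}{641297}\right) = - \frac{73440}{641297} \approx -0.11452$)
$A - b = \frac{2510107}{2027161} - - \frac{73440}{641297} = \frac{2510107}{2027161} + \frac{73440}{641297} = \frac{1758598792619}{1300012267817}$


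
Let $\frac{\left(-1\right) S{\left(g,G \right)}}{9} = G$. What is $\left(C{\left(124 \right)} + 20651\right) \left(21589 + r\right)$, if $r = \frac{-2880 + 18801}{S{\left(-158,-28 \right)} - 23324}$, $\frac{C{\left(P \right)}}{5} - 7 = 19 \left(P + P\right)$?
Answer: $\frac{11019145228901}{11536} \approx 9.552 \cdot 10^{8}$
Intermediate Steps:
$C{\left(P \right)} = 35 + 190 P$ ($C{\left(P \right)} = 35 + 5 \cdot 19 \left(P + P\right) = 35 + 5 \cdot 19 \cdot 2 P = 35 + 5 \cdot 38 P = 35 + 190 P$)
$S{\left(g,G \right)} = - 9 G$
$r = - \frac{15921}{23072}$ ($r = \frac{-2880 + 18801}{\left(-9\right) \left(-28\right) - 23324} = \frac{15921}{252 - 23324} = \frac{15921}{-23072} = 15921 \left(- \frac{1}{23072}\right) = - \frac{15921}{23072} \approx -0.69006$)
$\left(C{\left(124 \right)} + 20651\right) \left(21589 + r\right) = \left(\left(35 + 190 \cdot 124\right) + 20651\right) \left(21589 - \frac{15921}{23072}\right) = \left(\left(35 + 23560\right) + 20651\right) \frac{498085487}{23072} = \left(23595 + 20651\right) \frac{498085487}{23072} = 44246 \cdot \frac{498085487}{23072} = \frac{11019145228901}{11536}$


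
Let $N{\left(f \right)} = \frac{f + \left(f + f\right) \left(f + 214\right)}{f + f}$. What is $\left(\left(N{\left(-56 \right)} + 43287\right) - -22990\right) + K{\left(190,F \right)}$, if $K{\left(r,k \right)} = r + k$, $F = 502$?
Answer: $\frac{134255}{2} \approx 67128.0$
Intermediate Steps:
$N{\left(f \right)} = \frac{f + 2 f \left(214 + f\right)}{2 f}$
$K{\left(r,k \right)} = k + r$
$\left(\left(N{\left(-56 \right)} + 43287\right) - -22990\right) + K{\left(190,F \right)} = \left(\left(\left(\frac{429}{2} - 56\right) + 43287\right) - -22990\right) + \left(502 + 190\right) = \left(\left(\frac{317}{2} + 43287\right) + 22990\right) + 692 = \left(\frac{86891}{2} + 22990\right) + 692 = \frac{132871}{2} + 692 = \frac{134255}{2}$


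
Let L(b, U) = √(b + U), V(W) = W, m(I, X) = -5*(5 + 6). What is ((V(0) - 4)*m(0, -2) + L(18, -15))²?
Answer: (220 + √3)² ≈ 49165.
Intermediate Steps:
m(I, X) = -55 (m(I, X) = -5*11 = -55)
L(b, U) = √(U + b)
((V(0) - 4)*m(0, -2) + L(18, -15))² = ((0 - 4)*(-55) + √(-15 + 18))² = (-4*(-55) + √3)² = (220 + √3)²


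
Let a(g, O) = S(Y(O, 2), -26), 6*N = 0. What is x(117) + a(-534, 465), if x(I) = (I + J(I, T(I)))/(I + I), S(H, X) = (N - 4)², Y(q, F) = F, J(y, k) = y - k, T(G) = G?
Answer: 33/2 ≈ 16.500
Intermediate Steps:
N = 0 (N = (⅙)*0 = 0)
S(H, X) = 16 (S(H, X) = (0 - 4)² = (-4)² = 16)
x(I) = ½ (x(I) = (I + (I - I))/(I + I) = (I + 0)/((2*I)) = I*(1/(2*I)) = ½)
a(g, O) = 16
x(117) + a(-534, 465) = ½ + 16 = 33/2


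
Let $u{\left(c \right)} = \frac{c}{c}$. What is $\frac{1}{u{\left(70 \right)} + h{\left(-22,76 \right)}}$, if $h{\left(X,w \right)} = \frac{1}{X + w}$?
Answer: $\frac{54}{55} \approx 0.98182$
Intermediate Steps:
$u{\left(c \right)} = 1$
$\frac{1}{u{\left(70 \right)} + h{\left(-22,76 \right)}} = \frac{1}{1 + \frac{1}{-22 + 76}} = \frac{1}{1 + \frac{1}{54}} = \frac{1}{\frac{55}{54}} = \frac{54}{55}$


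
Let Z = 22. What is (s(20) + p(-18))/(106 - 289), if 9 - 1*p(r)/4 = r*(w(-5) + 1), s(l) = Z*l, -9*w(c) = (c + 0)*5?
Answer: -748/183 ≈ -4.0874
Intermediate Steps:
w(c) = -5*c/9 (w(c) = -(c + 0)*5/9 = -c*5/9 = -5*c/9)
s(l) = 22*l
p(r) = 36 - 136*r/9 (p(r) = 36 - 4*r*(-5/9*(-5) + 1) = 36 - 4*r*(25/9 + 1) = 36 - 4*r*34/9 = 36 - 136*r/9)
(s(20) + p(-18))/(106 - 289) = (22*20 + (36 - 136/9*(-18)))/(106 - 289) = (440 + (36 + 272))/(-183) = (440 + 308)*(-1/183) = 748*(-1/183) = -748/183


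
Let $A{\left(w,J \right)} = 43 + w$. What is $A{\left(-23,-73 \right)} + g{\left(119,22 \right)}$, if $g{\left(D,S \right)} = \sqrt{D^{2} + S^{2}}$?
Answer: $20 + \sqrt{14645} \approx 141.02$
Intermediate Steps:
$A{\left(-23,-73 \right)} + g{\left(119,22 \right)} = \left(43 - 23\right) + \sqrt{119^{2} + 22^{2}} = 20 + \sqrt{14161 + 484} = 20 + \sqrt{14645}$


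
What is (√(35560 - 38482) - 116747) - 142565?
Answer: -259312 + I*√2922 ≈ -2.5931e+5 + 54.056*I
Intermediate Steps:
(√(35560 - 38482) - 116747) - 142565 = (√(-2922) - 116747) - 142565 = (I*√2922 - 116747) - 142565 = (-116747 + I*√2922) - 142565 = -259312 + I*√2922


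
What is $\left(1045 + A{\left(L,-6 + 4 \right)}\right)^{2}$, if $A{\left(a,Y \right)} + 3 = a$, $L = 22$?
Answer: $1132096$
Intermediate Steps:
$A{\left(a,Y \right)} = -3 + a$
$\left(1045 + A{\left(L,-6 + 4 \right)}\right)^{2} = \left(1045 + \left(-3 + 22\right)\right)^{2} = \left(1045 + 19\right)^{2} = 1064^{2} = 1132096$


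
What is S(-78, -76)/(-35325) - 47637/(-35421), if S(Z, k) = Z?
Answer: 187282207/139027425 ≈ 1.3471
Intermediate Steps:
S(-78, -76)/(-35325) - 47637/(-35421) = -78/(-35325) - 47637/(-35421) = -78*(-1/35325) - 47637*(-1/35421) = 26/11775 + 15879/11807 = 187282207/139027425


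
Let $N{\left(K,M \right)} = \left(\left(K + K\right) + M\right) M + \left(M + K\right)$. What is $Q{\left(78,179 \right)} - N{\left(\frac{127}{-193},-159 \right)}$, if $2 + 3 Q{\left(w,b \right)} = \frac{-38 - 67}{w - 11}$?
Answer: $- \frac{982695932}{38793} \approx -25332.0$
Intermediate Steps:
$Q{\left(w,b \right)} = - \frac{2}{3} - \frac{35}{-11 + w}$ ($Q{\left(w,b \right)} = - \frac{2}{3} + \frac{\left(-38 - 67\right) \frac{1}{w - 11}}{3} = - \frac{2}{3} + \frac{\left(-105\right) \frac{1}{-11 + w}}{3} = - \frac{2}{3} - \frac{35}{-11 + w}$)
$N{\left(K,M \right)} = K + M + M \left(M + 2 K\right)$ ($N{\left(K,M \right)} = \left(2 K + M\right) M + \left(K + M\right) = \left(M + 2 K\right) M + \left(K + M\right) = M \left(M + 2 K\right) + \left(K + M\right) = K + M + M \left(M + 2 K\right)$)
$Q{\left(78,179 \right)} - N{\left(\frac{127}{-193},-159 \right)} = \frac{-83 - 156}{3 \left(-11 + 78\right)} - \left(\frac{127}{-193} - 159 + \left(-159\right)^{2} + 2 \frac{127}{-193} \left(-159\right)\right) = \frac{-83 - 156}{3 \cdot 67} - \left(127 \left(- \frac{1}{193}\right) - 159 + 25281 + 2 \cdot 127 \left(- \frac{1}{193}\right) \left(-159\right)\right) = \frac{1}{3} \cdot \frac{1}{67} \left(-239\right) - \left(- \frac{127}{193} - 159 + 25281 + 2 \left(- \frac{127}{193}\right) \left(-159\right)\right) = - \frac{239}{201} - \left(- \frac{127}{193} - 159 + 25281 + \frac{40386}{193}\right) = - \frac{239}{201} - \frac{4888805}{193} = - \frac{982695932}{38793}$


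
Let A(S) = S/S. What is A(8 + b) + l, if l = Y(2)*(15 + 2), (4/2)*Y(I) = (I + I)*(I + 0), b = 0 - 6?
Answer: 69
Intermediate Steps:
b = -6
Y(I) = I² (Y(I) = ((I + I)*(I + 0))/2 = ((2*I)*I)/2 = (2*I²)/2 = I²)
A(S) = 1
l = 68 (l = 2²*(15 + 2) = 4*17 = 68)
A(8 + b) + l = 1 + 68 = 69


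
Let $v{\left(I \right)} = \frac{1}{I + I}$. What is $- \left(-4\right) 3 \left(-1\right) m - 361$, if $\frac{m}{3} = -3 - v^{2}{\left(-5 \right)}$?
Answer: $- \frac{6316}{25} \approx -252.64$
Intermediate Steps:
$v{\left(I \right)} = \frac{1}{2 I}$
$m = - \frac{903}{100}$ ($m = 3 \left(-3 - \left(\frac{1}{2 \left(-5\right)}\right)^{2}\right) = 3 \left(-3 - \left(\frac{1}{2} \left(- \frac{1}{5}\right)\right)^{2}\right) = 3 \left(-3 - \left(- \frac{1}{10}\right)^{2}\right) = 3 \left(-3 - \frac{1}{100}\right) = 3 \left(- \frac{301}{100}\right) = - \frac{903}{100} \approx -9.03$)
$- \left(-4\right) 3 \left(-1\right) m - 361 = - \left(-4\right) 3 \left(-1\right) \left(- \frac{903}{100}\right) - 361 = - \left(-4\right) \left(-3\right) \left(- \frac{903}{100}\right) - 361 = \left(-1\right) 12 \left(- \frac{903}{100}\right) - 361 = \left(-12\right) \left(- \frac{903}{100}\right) - 361 = \frac{2709}{25} - 361 = - \frac{6316}{25}$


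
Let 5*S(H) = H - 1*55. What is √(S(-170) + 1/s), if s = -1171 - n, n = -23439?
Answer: I*√5578462453/11134 ≈ 6.7082*I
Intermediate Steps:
S(H) = -11 + H/5 (S(H) = (H - 1*55)/5 = (H - 55)/5 = (-55 + H)/5 = -11 + H/5)
s = 22268 (s = -1171 - 1*(-23439) = -1171 + 23439 = 22268)
√(S(-170) + 1/s) = √((-11 + (⅕)*(-170)) + 1/22268) = √((-11 - 34) + 1/22268) = √(-45 + 1/22268) = √(-1002059/22268) = I*√5578462453/11134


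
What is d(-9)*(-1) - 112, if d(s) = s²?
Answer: -193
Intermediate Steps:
d(-9)*(-1) - 112 = (-9)²*(-1) - 112 = 81*(-1) - 112 = -81 - 112 = -193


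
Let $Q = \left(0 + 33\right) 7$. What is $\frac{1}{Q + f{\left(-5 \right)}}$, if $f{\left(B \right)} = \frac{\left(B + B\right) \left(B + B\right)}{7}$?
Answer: $\frac{7}{1717} \approx 0.0040769$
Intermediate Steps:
$Q = 231$ ($Q = 33 \cdot 7 = 231$)
$f{\left(B \right)} = \frac{4 B^{2}}{7}$ ($f{\left(B \right)} = 2 B 2 B \frac{1}{7} = 4 B^{2} \cdot \frac{1}{7} = \frac{4 B^{2}}{7}$)
$\frac{1}{Q + f{\left(-5 \right)}} = \frac{1}{231 + \frac{4 \left(-5\right)^{2}}{7}} = \frac{1}{231 + \frac{4}{7} \cdot 25} = \frac{1}{231 + \frac{100}{7}} = \frac{1}{\frac{1717}{7}} = \frac{7}{1717}$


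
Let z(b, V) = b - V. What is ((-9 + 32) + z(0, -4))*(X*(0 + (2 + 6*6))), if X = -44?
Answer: -45144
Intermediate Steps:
((-9 + 32) + z(0, -4))*(X*(0 + (2 + 6*6))) = ((-9 + 32) + (0 - 1*(-4)))*(-44*(0 + (2 + 6*6))) = (23 + (0 + 4))*(-44*(0 + (2 + 36))) = (23 + 4)*(-44*(0 + 38)) = 27*(-44*38) = 27*(-1672) = -45144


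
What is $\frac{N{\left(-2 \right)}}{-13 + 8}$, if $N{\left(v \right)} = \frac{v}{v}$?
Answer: $- \frac{1}{5} \approx -0.2$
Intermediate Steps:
$N{\left(v \right)} = 1$
$\frac{N{\left(-2 \right)}}{-13 + 8} = \frac{1}{-13 + 8} \cdot 1 = \frac{1}{-5} \cdot 1 = \left(- \frac{1}{5}\right) 1 = - \frac{1}{5}$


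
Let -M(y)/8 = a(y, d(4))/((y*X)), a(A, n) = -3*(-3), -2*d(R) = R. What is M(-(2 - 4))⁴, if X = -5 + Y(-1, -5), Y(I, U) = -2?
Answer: 1679616/2401 ≈ 699.55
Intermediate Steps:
d(R) = -R/2
X = -7 (X = -5 - 2 = -7)
a(A, n) = 9
M(y) = 72/(7*y) (M(y) = -72/(y*(-7)) = -72/((-7*y)) = -72*(-1/(7*y)) = -(-72)/(7*y) = 72/(7*y))
M(-(2 - 4))⁴ = (72/(7*((-(2 - 4)))))⁴ = (72/(7*((-1*(-2)))))⁴ = ((72/7)/2)⁴ = ((72/7)*(½))⁴ = (36/7)⁴ = 1679616/2401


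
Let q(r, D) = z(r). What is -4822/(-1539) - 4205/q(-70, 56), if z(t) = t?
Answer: 1361807/21546 ≈ 63.205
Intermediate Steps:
q(r, D) = r
-4822/(-1539) - 4205/q(-70, 56) = -4822/(-1539) - 4205/(-70) = -4822*(-1/1539) - 4205*(-1/70) = 4822/1539 + 841/14 = 1361807/21546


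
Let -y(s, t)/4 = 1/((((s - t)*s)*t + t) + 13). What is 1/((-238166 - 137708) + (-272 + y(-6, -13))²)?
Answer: -74529/22499262782 ≈ -3.3125e-6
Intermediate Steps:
y(s, t) = -4/(13 + t + s*t*(s - t)) (y(s, t) = -4/((((s - t)*s)*t + t) + 13) = -4/(((s*(s - t))*t + t) + 13) = -4/((s*t*(s - t) + t) + 13) = -4/((t + s*t*(s - t)) + 13) = -4/(13 + t + s*t*(s - t)))
1/((-238166 - 137708) + (-272 + y(-6, -13))²) = 1/((-238166 - 137708) + (-272 - 4/(13 - 13 - 13*(-6)² - 1*(-6)*(-13)²))²) = 1/(-375874 + (-272 - 4/(13 - 13 - 13*36 - 1*(-6)*169))²) = 1/(-375874 + (-272 - 4/(13 - 13 - 468 + 1014))²) = 1/(-375874 + (-272 - 4/546)²) = 1/(-375874 + (-272 - 4*1/546)²) = 1/(-375874 + (-272 - 2/273)²) = 1/(-375874 + (-74258/273)²) = 1/(-375874 + 5514250564/74529) = 1/(-22499262782/74529) = -74529/22499262782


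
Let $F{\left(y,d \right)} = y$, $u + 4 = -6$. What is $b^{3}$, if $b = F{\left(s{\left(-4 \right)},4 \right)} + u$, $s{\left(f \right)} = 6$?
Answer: $-64$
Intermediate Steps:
$u = -10$ ($u = -4 - 6 = -10$)
$b = -4$ ($b = 6 - 10 = -4$)
$b^{3} = \left(-4\right)^{3} = -64$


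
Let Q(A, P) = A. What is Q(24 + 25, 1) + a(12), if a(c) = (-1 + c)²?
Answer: 170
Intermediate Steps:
Q(24 + 25, 1) + a(12) = (24 + 25) + (-1 + 12)² = 49 + 11² = 49 + 121 = 170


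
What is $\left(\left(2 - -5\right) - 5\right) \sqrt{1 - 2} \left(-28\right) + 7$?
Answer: $7 - 56 i \approx 7.0 - 56.0 i$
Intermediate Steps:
$\left(\left(2 - -5\right) - 5\right) \sqrt{1 - 2} \left(-28\right) + 7 = \left(\left(2 + 5\right) - 5\right) \sqrt{-1} \left(-28\right) + 7 = \left(7 - 5\right) i \left(-28\right) + 7 = 2 i \left(-28\right) + 7 = - 56 i + 7 = 7 - 56 i$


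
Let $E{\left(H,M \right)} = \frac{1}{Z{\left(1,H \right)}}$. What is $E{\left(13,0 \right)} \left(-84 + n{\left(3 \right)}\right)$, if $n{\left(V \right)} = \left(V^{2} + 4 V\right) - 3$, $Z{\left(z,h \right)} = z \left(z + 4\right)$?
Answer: $- \frac{66}{5} \approx -13.2$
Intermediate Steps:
$Z{\left(z,h \right)} = z \left(4 + z\right)$
$n{\left(V \right)} = -3 + V^{2} + 4 V$
$E{\left(H,M \right)} = \frac{1}{5}$ ($E{\left(H,M \right)} = \frac{1}{1 \left(4 + 1\right)} = \frac{1}{1 \cdot 5} = \frac{1}{5}$)
$E{\left(13,0 \right)} \left(-84 + n{\left(3 \right)}\right) = \frac{-84 + \left(-3 + 3^{2} + 4 \cdot 3\right)}{5} = \frac{-84 + \left(-3 + 9 + 12\right)}{5} = \frac{-84 + 18}{5} = \frac{1}{5} \left(-66\right) = - \frac{66}{5}$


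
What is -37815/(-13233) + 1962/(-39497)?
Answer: 489205303/174221267 ≈ 2.8080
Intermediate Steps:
-37815/(-13233) + 1962/(-39497) = -37815*(-1/13233) + 1962*(-1/39497) = 12605/4411 - 1962/39497 = 489205303/174221267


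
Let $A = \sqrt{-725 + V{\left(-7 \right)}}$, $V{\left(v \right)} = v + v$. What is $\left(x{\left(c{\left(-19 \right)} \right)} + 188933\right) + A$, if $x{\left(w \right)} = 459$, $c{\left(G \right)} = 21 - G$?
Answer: $189392 + i \sqrt{739} \approx 1.8939 \cdot 10^{5} + 27.185 i$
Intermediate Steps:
$V{\left(v \right)} = 2 v$
$A = i \sqrt{739}$ ($A = \sqrt{-725 + 2 \left(-7\right)} = \sqrt{-725 - 14} = \sqrt{-739} = i \sqrt{739} \approx 27.185 i$)
$\left(x{\left(c{\left(-19 \right)} \right)} + 188933\right) + A = \left(459 + 188933\right) + i \sqrt{739} = 189392 + i \sqrt{739}$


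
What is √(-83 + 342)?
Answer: √259 ≈ 16.093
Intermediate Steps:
√(-83 + 342) = √259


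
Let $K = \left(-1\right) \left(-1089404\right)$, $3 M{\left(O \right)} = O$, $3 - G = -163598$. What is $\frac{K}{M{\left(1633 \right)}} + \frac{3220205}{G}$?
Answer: $\frac{539941346177}{267160433} \approx 2021.0$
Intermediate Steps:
$G = 163601$ ($G = 3 - -163598 = 3 + 163598 = 163601$)
$M{\left(O \right)} = \frac{O}{3}$
$K = 1089404$
$\frac{K}{M{\left(1633 \right)}} + \frac{3220205}{G} = \frac{1089404}{\frac{1}{3} \cdot 1633} + \frac{3220205}{163601} = \frac{1089404}{\frac{1633}{3}} + 3220205 \cdot \frac{1}{163601} = 1089404 \cdot \frac{3}{1633} + \frac{3220205}{163601} = \frac{3268212}{1633} + \frac{3220205}{163601} = \frac{539941346177}{267160433}$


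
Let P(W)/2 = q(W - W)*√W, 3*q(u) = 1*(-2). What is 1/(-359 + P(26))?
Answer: -3231/1159513 + 12*√26/1159513 ≈ -0.0027337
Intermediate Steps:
q(u) = -⅔ (q(u) = (1*(-2))/3 = (⅓)*(-2) = -⅔)
P(W) = -4*√W/3 (P(W) = 2*(-2*√W/3) = -4*√W/3)
1/(-359 + P(26)) = 1/(-359 - 4*√26/3)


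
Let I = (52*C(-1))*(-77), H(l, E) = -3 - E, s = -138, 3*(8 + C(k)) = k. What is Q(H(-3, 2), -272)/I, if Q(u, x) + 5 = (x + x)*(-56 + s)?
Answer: 316593/100100 ≈ 3.1628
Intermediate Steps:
C(k) = -8 + k/3
Q(u, x) = -5 - 388*x (Q(u, x) = -5 + (x + x)*(-56 - 138) = -5 + (2*x)*(-194) = -5 - 388*x)
I = 100100/3 (I = (52*(-8 + (⅓)*(-1)))*(-77) = (52*(-8 - ⅓))*(-77) = (52*(-25/3))*(-77) = -1300/3*(-77) = 100100/3 ≈ 33367.)
Q(H(-3, 2), -272)/I = (-5 - 388*(-272))/(100100/3) = (-5 + 105536)*(3/100100) = 105531*(3/100100) = 316593/100100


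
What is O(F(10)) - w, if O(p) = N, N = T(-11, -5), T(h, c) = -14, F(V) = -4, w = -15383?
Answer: 15369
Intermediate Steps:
N = -14
O(p) = -14
O(F(10)) - w = -14 - 1*(-15383) = -14 + 15383 = 15369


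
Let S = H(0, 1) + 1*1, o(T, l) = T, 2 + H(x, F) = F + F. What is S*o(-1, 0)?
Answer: -1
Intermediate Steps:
H(x, F) = -2 + 2*F (H(x, F) = -2 + (F + F) = -2 + 2*F)
S = 1 (S = (-2 + 2*1) + 1*1 = (-2 + 2) + 1 = 0 + 1 = 1)
S*o(-1, 0) = 1*(-1) = -1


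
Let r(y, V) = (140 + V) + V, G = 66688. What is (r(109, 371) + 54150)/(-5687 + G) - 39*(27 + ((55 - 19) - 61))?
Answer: -4703046/61001 ≈ -77.098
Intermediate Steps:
r(y, V) = 140 + 2*V
(r(109, 371) + 54150)/(-5687 + G) - 39*(27 + ((55 - 19) - 61)) = ((140 + 2*371) + 54150)/(-5687 + 66688) - 39*(27 + ((55 - 19) - 61)) = ((140 + 742) + 54150)/61001 - 39*(27 + (36 - 61)) = (882 + 54150)*(1/61001) - 39*(27 - 25) = 55032*(1/61001) - 39*2 = 55032/61001 - 1*78 = 55032/61001 - 78 = -4703046/61001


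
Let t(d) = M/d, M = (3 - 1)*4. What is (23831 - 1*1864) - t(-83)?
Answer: 1823269/83 ≈ 21967.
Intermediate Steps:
M = 8 (M = 2*4 = 8)
t(d) = 8/d
(23831 - 1*1864) - t(-83) = (23831 - 1*1864) - 8/(-83) = (23831 - 1864) - 8*(-1)/83 = 21967 - 1*(-8/83) = 21967 + 8/83 = 1823269/83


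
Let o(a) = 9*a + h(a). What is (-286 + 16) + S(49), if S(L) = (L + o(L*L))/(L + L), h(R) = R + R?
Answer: 0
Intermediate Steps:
h(R) = 2*R
o(a) = 11*a (o(a) = 9*a + 2*a = 11*a)
S(L) = (L + 11*L²)/(2*L) (S(L) = (L + 11*(L*L))/(L + L) = (L + 11*L²)/((2*L)) = (L + 11*L²)*(1/(2*L)) = (L + 11*L²)/(2*L))
(-286 + 16) + S(49) = (-286 + 16) + (½ + (11/2)*49) = -270 + (½ + 539/2) = -270 + 270 = 0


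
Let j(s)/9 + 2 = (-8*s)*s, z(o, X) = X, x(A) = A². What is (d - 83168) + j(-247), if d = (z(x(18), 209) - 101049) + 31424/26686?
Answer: -61066545470/13343 ≈ -4.5767e+6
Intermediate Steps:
j(s) = -18 - 72*s² (j(s) = -18 + 9*((-8*s)*s) = -18 + 9*(-8*s²) = -18 - 72*s²)
d = -1345492408/13343 (d = (209 - 101049) + 31424/26686 = -100840 + 31424*(1/26686) = -100840 + 15712/13343 = -1345492408/13343 ≈ -1.0084e+5)
(d - 83168) + j(-247) = (-1345492408/13343 - 83168) + (-18 - 72*(-247)²) = -2455203032/13343 + (-18 - 72*61009) = -2455203032/13343 + (-18 - 4392648) = -2455203032/13343 - 4392666 = -61066545470/13343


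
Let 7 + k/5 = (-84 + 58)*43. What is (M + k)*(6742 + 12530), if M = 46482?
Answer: 787396104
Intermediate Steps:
k = -5625 (k = -35 + 5*((-84 + 58)*43) = -35 + 5*(-26*43) = -35 + 5*(-1118) = -35 - 5590 = -5625)
(M + k)*(6742 + 12530) = (46482 - 5625)*(6742 + 12530) = 40857*19272 = 787396104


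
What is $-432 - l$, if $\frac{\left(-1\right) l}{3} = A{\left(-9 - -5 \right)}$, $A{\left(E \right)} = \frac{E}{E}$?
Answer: $-429$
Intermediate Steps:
$A{\left(E \right)} = 1$
$l = -3$ ($l = \left(-3\right) 1 = -3$)
$-432 - l = -432 - -3 = -432 + 3 = -429$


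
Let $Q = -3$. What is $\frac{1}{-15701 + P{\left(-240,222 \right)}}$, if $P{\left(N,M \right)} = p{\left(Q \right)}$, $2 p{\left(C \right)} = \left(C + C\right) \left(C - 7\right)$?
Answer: $- \frac{1}{15671} \approx -6.3812 \cdot 10^{-5}$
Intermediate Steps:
$p{\left(C \right)} = C \left(-7 + C\right)$ ($p{\left(C \right)} = \frac{\left(C + C\right) \left(C - 7\right)}{2} = \frac{2 C \left(-7 + C\right)}{2} = C \left(-7 + C\right)$)
$P{\left(N,M \right)} = 30$ ($P{\left(N,M \right)} = - 3 \left(-7 - 3\right) = \left(-3\right) \left(-10\right) = 30$)
$\frac{1}{-15701 + P{\left(-240,222 \right)}} = \frac{1}{-15701 + 30} = \frac{1}{-15671} = - \frac{1}{15671}$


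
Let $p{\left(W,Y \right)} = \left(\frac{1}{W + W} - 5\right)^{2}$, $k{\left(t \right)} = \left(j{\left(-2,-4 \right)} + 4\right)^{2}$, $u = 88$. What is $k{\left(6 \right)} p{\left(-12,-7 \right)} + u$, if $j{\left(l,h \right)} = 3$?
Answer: $\frac{768097}{576} \approx 1333.5$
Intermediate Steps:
$k{\left(t \right)} = 49$ ($k{\left(t \right)} = \left(3 + 4\right)^{2} = 7^{2} = 49$)
$p{\left(W,Y \right)} = \left(-5 + \frac{1}{2 W}\right)^{2}$ ($p{\left(W,Y \right)} = \left(\frac{1}{2 W} - 5\right)^{2} = \left(-5 + \frac{1}{2 W}\right)^{2}$)
$k{\left(6 \right)} p{\left(-12,-7 \right)} + u = 49 \frac{\left(-1 + 10 \left(-12\right)\right)^{2}}{4 \cdot 144} + 88 = 49 \cdot \frac{1}{4} \cdot \frac{1}{144} \left(-1 - 120\right)^{2} + 88 = 49 \cdot \frac{1}{4} \cdot \frac{1}{144} \left(-121\right)^{2} + 88 = 49 \cdot \frac{1}{4} \cdot \frac{1}{144} \cdot 14641 + 88 = 49 \cdot \frac{14641}{576} + 88 = \frac{717409}{576} + 88 = \frac{768097}{576}$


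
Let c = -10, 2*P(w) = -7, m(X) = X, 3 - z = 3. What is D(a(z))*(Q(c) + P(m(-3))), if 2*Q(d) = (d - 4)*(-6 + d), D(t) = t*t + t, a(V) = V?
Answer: 0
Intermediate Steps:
z = 0 (z = 3 - 1*3 = 3 - 3 = 0)
P(w) = -7/2 (P(w) = (½)*(-7) = -7/2)
D(t) = t + t² (D(t) = t² + t = t + t²)
Q(d) = (-6 + d)*(-4 + d)/2 (Q(d) = ((d - 4)*(-6 + d))/2 = ((-4 + d)*(-6 + d))/2 = ((-6 + d)*(-4 + d))/2 = (-6 + d)*(-4 + d)/2)
D(a(z))*(Q(c) + P(m(-3))) = (0*(1 + 0))*((12 + (½)*(-10)² - 5*(-10)) - 7/2) = (0*1)*((12 + (½)*100 + 50) - 7/2) = 0*((12 + 50 + 50) - 7/2) = 0*(112 - 7/2) = 0*(217/2) = 0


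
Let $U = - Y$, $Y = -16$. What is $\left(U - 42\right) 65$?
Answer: $-1690$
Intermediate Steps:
$U = 16$ ($U = \left(-1\right) \left(-16\right) = 16$)
$\left(U - 42\right) 65 = \left(16 - 42\right) 65 = \left(-26\right) 65 = -1690$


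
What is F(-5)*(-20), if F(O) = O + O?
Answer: 200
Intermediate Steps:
F(O) = 2*O
F(-5)*(-20) = (2*(-5))*(-20) = -10*(-20) = 200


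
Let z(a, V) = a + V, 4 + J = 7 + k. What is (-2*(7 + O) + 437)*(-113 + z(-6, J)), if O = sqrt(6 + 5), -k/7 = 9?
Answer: -75717 + 358*sqrt(11) ≈ -74530.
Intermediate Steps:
k = -63 (k = -7*9 = -63)
O = sqrt(11) ≈ 3.3166
J = -60 (J = -4 + (7 - 63) = -4 - 56 = -60)
z(a, V) = V + a
(-2*(7 + O) + 437)*(-113 + z(-6, J)) = (-2*(7 + sqrt(11)) + 437)*(-113 + (-60 - 6)) = ((-14 - 2*sqrt(11)) + 437)*(-113 - 66) = (423 - 2*sqrt(11))*(-179) = -75717 + 358*sqrt(11)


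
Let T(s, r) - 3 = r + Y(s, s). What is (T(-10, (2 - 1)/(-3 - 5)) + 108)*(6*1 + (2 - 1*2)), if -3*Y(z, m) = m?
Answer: 2741/4 ≈ 685.25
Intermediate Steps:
Y(z, m) = -m/3
T(s, r) = 3 + r - s/3 (T(s, r) = 3 + (r - s/3) = 3 + r - s/3)
(T(-10, (2 - 1)/(-3 - 5)) + 108)*(6*1 + (2 - 1*2)) = ((3 + (2 - 1)/(-3 - 5) - ⅓*(-10)) + 108)*(6*1 + (2 - 1*2)) = ((3 + 1/(-8) + 10/3) + 108)*(6 + (2 - 2)) = ((3 + 1*(-⅛) + 10/3) + 108)*(6 + 0) = ((3 - ⅛ + 10/3) + 108)*6 = (149/24 + 108)*6 = (2741/24)*6 = 2741/4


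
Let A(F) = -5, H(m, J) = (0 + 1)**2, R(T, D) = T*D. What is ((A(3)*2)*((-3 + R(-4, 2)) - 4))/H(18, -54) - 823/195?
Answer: 28427/195 ≈ 145.78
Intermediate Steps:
R(T, D) = D*T
H(m, J) = 1 (H(m, J) = 1**2 = 1)
((A(3)*2)*((-3 + R(-4, 2)) - 4))/H(18, -54) - 823/195 = ((-5*2)*((-3 + 2*(-4)) - 4))/1 - 823/195 = -10*((-3 - 8) - 4)*1 - 823*1/195 = -10*(-11 - 4)*1 - 823/195 = -10*(-15)*1 - 823/195 = 150*1 - 823/195 = 150 - 823/195 = 28427/195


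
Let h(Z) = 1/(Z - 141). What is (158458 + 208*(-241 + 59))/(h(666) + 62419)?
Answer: 31658025/16384988 ≈ 1.9321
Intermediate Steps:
h(Z) = 1/(-141 + Z)
(158458 + 208*(-241 + 59))/(h(666) + 62419) = (158458 + 208*(-241 + 59))/(1/(-141 + 666) + 62419) = (158458 + 208*(-182))/(1/525 + 62419) = (158458 - 37856)/(1/525 + 62419) = 120602/(32769976/525) = 120602*(525/32769976) = 31658025/16384988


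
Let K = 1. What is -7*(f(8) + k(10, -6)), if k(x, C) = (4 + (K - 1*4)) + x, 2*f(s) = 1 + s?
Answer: -217/2 ≈ -108.50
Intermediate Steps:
f(s) = ½ + s/2 (f(s) = (1 + s)/2 = ½ + s/2)
k(x, C) = 1 + x (k(x, C) = (4 + (1 - 1*4)) + x = (4 + (1 - 4)) + x = (4 - 3) + x = 1 + x)
-7*(f(8) + k(10, -6)) = -7*((½ + (½)*8) + (1 + 10)) = -7*((½ + 4) + 11) = -7*(9/2 + 11) = -7*31/2 = -217/2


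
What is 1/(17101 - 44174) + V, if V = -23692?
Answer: -641413517/27073 ≈ -23692.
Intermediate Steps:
1/(17101 - 44174) + V = 1/(17101 - 44174) - 23692 = 1/(-27073) - 23692 = -1/27073 - 23692 = -641413517/27073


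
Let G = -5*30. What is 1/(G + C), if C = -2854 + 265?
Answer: -1/2739 ≈ -0.00036510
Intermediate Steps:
G = -150
C = -2589
1/(G + C) = 1/(-150 - 2589) = 1/(-2739) = -1/2739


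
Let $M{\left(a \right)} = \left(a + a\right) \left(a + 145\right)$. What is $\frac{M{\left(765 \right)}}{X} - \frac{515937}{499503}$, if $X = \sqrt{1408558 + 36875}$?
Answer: $- \frac{171979}{166501} + \frac{464100 \sqrt{1445433}}{481811} \approx 1157.0$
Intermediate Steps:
$M{\left(a \right)} = 2 a \left(145 + a\right)$
$X = \sqrt{1445433} \approx 1202.3$
$\frac{M{\left(765 \right)}}{X} - \frac{515937}{499503} = \frac{2 \cdot 765 \left(145 + 765\right)}{\sqrt{1445433}} - \frac{515937}{499503} = 2 \cdot 765 \cdot 910 \frac{\sqrt{1445433}}{1445433} - \frac{171979}{166501} = 1392300 \frac{\sqrt{1445433}}{1445433} - \frac{171979}{166501} = \frac{464100 \sqrt{1445433}}{481811} - \frac{171979}{166501} = - \frac{171979}{166501} + \frac{464100 \sqrt{1445433}}{481811}$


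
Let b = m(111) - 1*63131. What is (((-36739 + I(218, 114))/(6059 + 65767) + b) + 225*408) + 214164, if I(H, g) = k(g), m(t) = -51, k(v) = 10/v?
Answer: 496983661003/2047041 ≈ 2.4278e+5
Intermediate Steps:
I(H, g) = 10/g
b = -63182 (b = -51 - 1*63131 = -51 - 63131 = -63182)
(((-36739 + I(218, 114))/(6059 + 65767) + b) + 225*408) + 214164 = (((-36739 + 10/114)/(6059 + 65767) - 63182) + 225*408) + 214164 = (((-36739 + 10*(1/114))/71826 - 63182) + 91800) + 214164 = (((-36739 + 5/57)*(1/71826) - 63182) + 91800) + 214164 = ((-2094118/57*1/71826 - 63182) + 91800) + 214164 = ((-1047059/2047041 - 63182) + 91800) + 214164 = (-129337191521/2047041 + 91800) + 214164 = 58581172279/2047041 + 214164 = 496983661003/2047041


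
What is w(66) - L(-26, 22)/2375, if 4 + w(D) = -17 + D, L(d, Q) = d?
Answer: 106901/2375 ≈ 45.011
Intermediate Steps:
w(D) = -21 + D (w(D) = -4 + (-17 + D) = -21 + D)
w(66) - L(-26, 22)/2375 = (-21 + 66) - (-26)/2375 = 45 - (-26)/2375 = 45 - 1*(-26/2375) = 45 + 26/2375 = 106901/2375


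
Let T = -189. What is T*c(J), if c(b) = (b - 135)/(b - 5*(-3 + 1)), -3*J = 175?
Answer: -756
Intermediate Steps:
J = -175/3 (J = -⅓*175 = -175/3 ≈ -58.333)
c(b) = (-135 + b)/(10 + b) (c(b) = (-135 + b)/(b - 5*(-2)) = (-135 + b)/(b + 10) = (-135 + b)/(10 + b))
T*c(J) = -189*(-135 - 175/3)/(10 - 175/3) = -189*(-580)/((-145/3)*3) = -(-567)*(-580)/(145*3) = -189*4 = -756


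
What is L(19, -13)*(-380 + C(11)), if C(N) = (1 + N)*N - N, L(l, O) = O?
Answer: 3367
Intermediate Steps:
C(N) = -N + N*(1 + N) (C(N) = N*(1 + N) - N = -N + N*(1 + N))
L(19, -13)*(-380 + C(11)) = -13*(-380 + 11**2) = -13*(-380 + 121) = -13*(-259) = 3367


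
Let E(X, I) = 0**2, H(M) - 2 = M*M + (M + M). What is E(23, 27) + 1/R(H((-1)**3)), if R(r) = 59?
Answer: 1/59 ≈ 0.016949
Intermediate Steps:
H(M) = 2 + M**2 + 2*M (H(M) = 2 + (M*M + (M + M)) = 2 + (M**2 + 2*M) = 2 + M**2 + 2*M)
E(X, I) = 0
E(23, 27) + 1/R(H((-1)**3)) = 0 + 1/59 = 1/59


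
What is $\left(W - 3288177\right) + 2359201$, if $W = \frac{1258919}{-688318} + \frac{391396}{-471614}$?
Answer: $- \frac{150782714359059573}{162310202626} \approx -9.2898 \cdot 10^{5}$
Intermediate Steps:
$W = - \frac{431564368597}{162310202626}$ ($W = 1258919 \left(- \frac{1}{688318}\right) + 391396 \left(- \frac{1}{471614}\right) = - \frac{1258919}{688318} - \frac{195698}{235807} = - \frac{431564368597}{162310202626} \approx -2.6589$)
$\left(W - 3288177\right) + 2359201 = \left(- \frac{431564368597}{162310202626} - 3288177\right) + 2359201 = - \frac{533705106704521399}{162310202626} + 2359201 = - \frac{150782714359059573}{162310202626}$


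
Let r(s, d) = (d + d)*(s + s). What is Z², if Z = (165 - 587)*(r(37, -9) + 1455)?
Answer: 2694232836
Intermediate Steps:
r(s, d) = 4*d*s (r(s, d) = (2*d)*(2*s) = 4*d*s)
Z = -51906 (Z = (165 - 587)*(4*(-9)*37 + 1455) = -422*(-1332 + 1455) = -422*123 = -51906)
Z² = (-51906)² = 2694232836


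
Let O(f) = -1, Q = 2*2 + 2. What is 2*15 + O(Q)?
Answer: 29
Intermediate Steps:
Q = 6 (Q = 4 + 2 = 6)
2*15 + O(Q) = 2*15 - 1 = 30 - 1 = 29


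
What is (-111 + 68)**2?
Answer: 1849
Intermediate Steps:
(-111 + 68)**2 = (-43)**2 = 1849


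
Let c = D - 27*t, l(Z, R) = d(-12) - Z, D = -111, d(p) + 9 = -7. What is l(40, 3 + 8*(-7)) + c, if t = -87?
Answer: 2182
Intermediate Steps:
d(p) = -16 (d(p) = -9 - 7 = -16)
l(Z, R) = -16 - Z
c = 2238 (c = -111 - 27*(-87) = -111 + 2349 = 2238)
l(40, 3 + 8*(-7)) + c = (-16 - 1*40) + 2238 = (-16 - 40) + 2238 = -56 + 2238 = 2182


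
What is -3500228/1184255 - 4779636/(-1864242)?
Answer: -144160702666/367956318285 ≈ -0.39179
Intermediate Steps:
-3500228/1184255 - 4779636/(-1864242) = -3500228*1/1184255 - 4779636*(-1/1864242) = -3500228/1184255 + 796606/310707 = -144160702666/367956318285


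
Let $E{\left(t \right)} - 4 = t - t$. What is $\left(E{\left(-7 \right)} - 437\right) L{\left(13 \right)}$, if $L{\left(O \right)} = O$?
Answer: $-5629$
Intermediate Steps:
$E{\left(t \right)} = 4$ ($E{\left(t \right)} = 4 + \left(t - t\right) = 4 + 0 = 4$)
$\left(E{\left(-7 \right)} - 437\right) L{\left(13 \right)} = \left(4 - 437\right) 13 = \left(-433\right) 13 = -5629$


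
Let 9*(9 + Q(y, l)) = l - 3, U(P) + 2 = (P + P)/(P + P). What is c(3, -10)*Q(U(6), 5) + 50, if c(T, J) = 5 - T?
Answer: 292/9 ≈ 32.444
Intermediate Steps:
U(P) = -1 (U(P) = -2 + (P + P)/(P + P) = -2 + (2*P)/((2*P)) = -2 + (2*P)*(1/(2*P)) = -2 + 1 = -1)
Q(y, l) = -28/3 + l/9 (Q(y, l) = -9 + (l - 3)/9 = -9 + (-3 + l)/9 = -9 + (-1/3 + l/9) = -28/3 + l/9)
c(3, -10)*Q(U(6), 5) + 50 = (5 - 1*3)*(-28/3 + (1/9)*5) + 50 = (5 - 3)*(-28/3 + 5/9) + 50 = 2*(-79/9) + 50 = -158/9 + 50 = 292/9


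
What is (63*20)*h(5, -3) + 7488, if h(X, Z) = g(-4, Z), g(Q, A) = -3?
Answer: 3708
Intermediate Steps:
h(X, Z) = -3
(63*20)*h(5, -3) + 7488 = (63*20)*(-3) + 7488 = 1260*(-3) + 7488 = -3780 + 7488 = 3708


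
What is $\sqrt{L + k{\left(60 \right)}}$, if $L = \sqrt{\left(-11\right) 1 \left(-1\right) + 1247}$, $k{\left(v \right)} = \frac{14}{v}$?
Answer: $\frac{\sqrt{210 + 900 \sqrt{1258}}}{30} \approx 5.9751$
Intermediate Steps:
$L = \sqrt{1258}$ ($L = \sqrt{\left(-11\right) \left(-1\right) + 1247} = \sqrt{11 + 1247} = \sqrt{1258} \approx 35.468$)
$\sqrt{L + k{\left(60 \right)}} = \sqrt{\sqrt{1258} + \frac{14}{60}} = \sqrt{\sqrt{1258} + 14 \cdot \frac{1}{60}} = \sqrt{\sqrt{1258} + \frac{7}{30}} = \sqrt{\frac{7}{30} + \sqrt{1258}}$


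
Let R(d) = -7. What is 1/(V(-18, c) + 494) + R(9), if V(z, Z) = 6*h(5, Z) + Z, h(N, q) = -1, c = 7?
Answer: -3464/495 ≈ -6.9980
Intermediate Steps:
V(z, Z) = -6 + Z (V(z, Z) = 6*(-1) + Z = -6 + Z)
1/(V(-18, c) + 494) + R(9) = 1/((-6 + 7) + 494) - 7 = 1/(1 + 494) - 7 = 1/495 - 7 = -3464/495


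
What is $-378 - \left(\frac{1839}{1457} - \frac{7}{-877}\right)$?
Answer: $- \frac{484627244}{1277789} \approx -379.27$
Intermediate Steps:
$-378 - \left(\frac{1839}{1457} - \frac{7}{-877}\right) = -378 - \left(1839 \cdot \frac{1}{1457} - - \frac{7}{877}\right) = -378 - \left(\frac{1839}{1457} + \frac{7}{877}\right) = -378 - \frac{1623002}{1277789} = - \frac{484627244}{1277789}$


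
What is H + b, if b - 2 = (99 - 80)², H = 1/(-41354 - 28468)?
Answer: 25345385/69822 ≈ 363.00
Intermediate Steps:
H = -1/69822 (H = 1/(-69822) = -1/69822 ≈ -1.4322e-5)
b = 363 (b = 2 + (99 - 80)² = 2 + 19² = 2 + 361 = 363)
H + b = -1/69822 + 363 = 25345385/69822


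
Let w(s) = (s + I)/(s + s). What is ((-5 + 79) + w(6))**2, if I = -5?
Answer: 790321/144 ≈ 5488.3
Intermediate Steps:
w(s) = (-5 + s)/(2*s) (w(s) = (s - 5)/(s + s) = (-5 + s)/((2*s)) = (-5 + s)*(1/(2*s)) = (-5 + s)/(2*s))
((-5 + 79) + w(6))**2 = ((-5 + 79) + (1/2)*(-5 + 6)/6)**2 = (74 + (1/2)*(1/6)*1)**2 = (74 + 1/12)**2 = (889/12)**2 = 790321/144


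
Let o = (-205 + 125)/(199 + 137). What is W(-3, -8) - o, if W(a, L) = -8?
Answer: -163/21 ≈ -7.7619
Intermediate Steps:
o = -5/21 (o = -80/336 = -80*1/336 = -5/21 ≈ -0.23810)
W(-3, -8) - o = -8 - 1*(-5/21) = -8 + 5/21 = -163/21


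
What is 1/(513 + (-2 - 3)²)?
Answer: 1/538 ≈ 0.0018587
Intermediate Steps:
1/(513 + (-2 - 3)²) = 1/(513 + (-5)²) = 1/(513 + 25) = 1/538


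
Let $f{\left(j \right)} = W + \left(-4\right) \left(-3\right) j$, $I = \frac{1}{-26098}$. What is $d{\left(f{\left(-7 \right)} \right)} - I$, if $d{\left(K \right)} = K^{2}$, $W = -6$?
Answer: $\frac{211393801}{26098} \approx 8100.0$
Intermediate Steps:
$I = - \frac{1}{26098} \approx -3.8317 \cdot 10^{-5}$
$f{\left(j \right)} = -6 + 12 j$ ($f{\left(j \right)} = -6 + \left(-4\right) \left(-3\right) j = -6 + 12 j$)
$d{\left(f{\left(-7 \right)} \right)} - I = \left(-6 + 12 \left(-7\right)\right)^{2} - - \frac{1}{26098} = \left(-6 - 84\right)^{2} + \frac{1}{26098} = \left(-90\right)^{2} + \frac{1}{26098} = 8100 + \frac{1}{26098} = \frac{211393801}{26098}$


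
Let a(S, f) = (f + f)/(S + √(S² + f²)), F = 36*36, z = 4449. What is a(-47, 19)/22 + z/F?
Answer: 330251/90288 + √2570/209 ≈ 3.9003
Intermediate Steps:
F = 1296
a(S, f) = 2*f/(S + √(S² + f²)) (a(S, f) = (2*f)/(S + √(S² + f²)) = 2*f/(S + √(S² + f²)))
a(-47, 19)/22 + z/F = (2*19/(-47 + √((-47)² + 19²)))/22 + 4449/1296 = (2*19/(-47 + √(2209 + 361)))*(1/22) + 4449*(1/1296) = (2*19/(-47 + √2570))*(1/22) + 1483/432 = (38/(-47 + √2570))*(1/22) + 1483/432 = 19/(11*(-47 + √2570)) + 1483/432 = 1483/432 + 19/(11*(-47 + √2570))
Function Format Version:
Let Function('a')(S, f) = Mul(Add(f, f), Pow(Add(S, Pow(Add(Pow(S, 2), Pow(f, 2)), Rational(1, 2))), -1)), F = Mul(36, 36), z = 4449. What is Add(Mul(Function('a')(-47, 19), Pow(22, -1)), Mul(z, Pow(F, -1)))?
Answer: Add(Rational(330251, 90288), Mul(Rational(1, 209), Pow(2570, Rational(1, 2)))) ≈ 3.9003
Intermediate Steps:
F = 1296
Function('a')(S, f) = Mul(2, f, Pow(Add(S, Pow(Add(Pow(S, 2), Pow(f, 2)), Rational(1, 2))), -1)) (Function('a')(S, f) = Mul(Mul(2, f), Pow(Add(S, Pow(Add(Pow(S, 2), Pow(f, 2)), Rational(1, 2))), -1)) = Mul(2, f, Pow(Add(S, Pow(Add(Pow(S, 2), Pow(f, 2)), Rational(1, 2))), -1)))
Add(Mul(Function('a')(-47, 19), Pow(22, -1)), Mul(z, Pow(F, -1))) = Add(Mul(Mul(2, 19, Pow(Add(-47, Pow(Add(Pow(-47, 2), Pow(19, 2)), Rational(1, 2))), -1)), Pow(22, -1)), Mul(4449, Pow(1296, -1))) = Add(Mul(Mul(2, 19, Pow(Add(-47, Pow(Add(2209, 361), Rational(1, 2))), -1)), Rational(1, 22)), Mul(4449, Rational(1, 1296))) = Add(Mul(Mul(2, 19, Pow(Add(-47, Pow(2570, Rational(1, 2))), -1)), Rational(1, 22)), Rational(1483, 432)) = Add(Mul(Mul(38, Pow(Add(-47, Pow(2570, Rational(1, 2))), -1)), Rational(1, 22)), Rational(1483, 432)) = Add(Mul(Rational(19, 11), Pow(Add(-47, Pow(2570, Rational(1, 2))), -1)), Rational(1483, 432)) = Add(Rational(1483, 432), Mul(Rational(19, 11), Pow(Add(-47, Pow(2570, Rational(1, 2))), -1)))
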